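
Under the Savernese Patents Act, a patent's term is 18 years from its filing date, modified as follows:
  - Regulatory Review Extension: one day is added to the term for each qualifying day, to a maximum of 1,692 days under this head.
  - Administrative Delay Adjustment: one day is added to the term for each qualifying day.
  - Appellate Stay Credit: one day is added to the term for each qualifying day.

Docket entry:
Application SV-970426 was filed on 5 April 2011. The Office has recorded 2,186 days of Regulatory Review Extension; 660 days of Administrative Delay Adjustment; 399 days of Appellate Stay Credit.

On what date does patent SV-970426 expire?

2036-10-16

Base term: filing date + 18 years → 5 April 2029.
Regulatory Review Extension: 2186 days claimed exceeds the 1692-day cap, so +1692 days → 22 November 2033.
Administrative Delay Adjustment: +660 days → 13 September 2035.
Appellate Stay Credit: +399 days → 16 October 2036.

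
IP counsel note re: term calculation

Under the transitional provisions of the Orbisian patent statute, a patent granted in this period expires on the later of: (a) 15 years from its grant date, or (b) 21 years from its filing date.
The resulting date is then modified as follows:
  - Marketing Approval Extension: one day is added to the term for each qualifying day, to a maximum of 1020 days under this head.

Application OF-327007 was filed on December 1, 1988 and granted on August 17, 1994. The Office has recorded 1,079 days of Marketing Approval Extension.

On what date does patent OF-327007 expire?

2012-09-16

(a) grant + 15 years → 17 August 2009.
(b) filing + 21 years → 1 December 2009.
Later of the two: 1 December 2009.
Marketing Approval Extension: 1079 days claimed exceeds the 1020-day cap, so +1020 days → 16 September 2012.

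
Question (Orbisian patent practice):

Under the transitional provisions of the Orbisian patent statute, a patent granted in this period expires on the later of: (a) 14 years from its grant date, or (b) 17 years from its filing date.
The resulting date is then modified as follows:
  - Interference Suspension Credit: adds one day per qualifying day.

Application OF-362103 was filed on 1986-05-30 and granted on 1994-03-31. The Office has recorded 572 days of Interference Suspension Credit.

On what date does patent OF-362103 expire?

2009-10-24

(a) grant + 14 years → 31 March 2008.
(b) filing + 17 years → 30 May 2003.
Later of the two: 31 March 2008.
Interference Suspension Credit: +572 days → 24 October 2009.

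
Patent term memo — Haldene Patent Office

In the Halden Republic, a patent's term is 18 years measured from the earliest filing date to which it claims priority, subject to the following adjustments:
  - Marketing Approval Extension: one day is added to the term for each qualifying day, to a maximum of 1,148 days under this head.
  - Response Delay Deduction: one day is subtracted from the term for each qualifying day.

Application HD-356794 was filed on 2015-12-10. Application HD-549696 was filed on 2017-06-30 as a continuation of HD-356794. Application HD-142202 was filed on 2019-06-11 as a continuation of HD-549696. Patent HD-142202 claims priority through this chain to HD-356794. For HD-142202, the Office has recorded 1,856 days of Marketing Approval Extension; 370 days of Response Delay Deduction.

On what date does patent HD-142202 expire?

Earliest priority filing: 10 December 2015.
Base term: 10 December 2015 + 18 years → 10 December 2033.
Marketing Approval Extension: 1856 days claimed exceeds the 1148-day cap, so +1148 days → 31 January 2037.
Response Delay Deduction: −370 days → 27 January 2036.

January 27, 2036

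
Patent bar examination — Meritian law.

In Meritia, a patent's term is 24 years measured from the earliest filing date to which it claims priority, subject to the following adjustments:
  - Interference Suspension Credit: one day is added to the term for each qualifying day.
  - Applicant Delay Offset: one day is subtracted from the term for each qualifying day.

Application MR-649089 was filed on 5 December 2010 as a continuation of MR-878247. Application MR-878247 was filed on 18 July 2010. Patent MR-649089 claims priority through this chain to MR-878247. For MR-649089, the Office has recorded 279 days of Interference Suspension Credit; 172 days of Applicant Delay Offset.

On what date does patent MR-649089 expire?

Earliest priority filing: 18 July 2010.
Base term: 18 July 2010 + 24 years → 18 July 2034.
Interference Suspension Credit: +279 days → 23 April 2035.
Applicant Delay Offset: −172 days → 2 November 2034.

2034-11-02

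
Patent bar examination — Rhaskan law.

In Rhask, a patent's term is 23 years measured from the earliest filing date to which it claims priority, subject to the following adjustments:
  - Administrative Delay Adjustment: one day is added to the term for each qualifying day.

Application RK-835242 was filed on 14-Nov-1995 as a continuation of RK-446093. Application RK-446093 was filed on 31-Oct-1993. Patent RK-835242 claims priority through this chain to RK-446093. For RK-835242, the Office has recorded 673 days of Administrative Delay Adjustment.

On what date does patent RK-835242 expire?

Earliest priority filing: 31 October 1993.
Base term: 31 October 1993 + 23 years → 31 October 2016.
Administrative Delay Adjustment: +673 days → 4 September 2018.

September 4, 2018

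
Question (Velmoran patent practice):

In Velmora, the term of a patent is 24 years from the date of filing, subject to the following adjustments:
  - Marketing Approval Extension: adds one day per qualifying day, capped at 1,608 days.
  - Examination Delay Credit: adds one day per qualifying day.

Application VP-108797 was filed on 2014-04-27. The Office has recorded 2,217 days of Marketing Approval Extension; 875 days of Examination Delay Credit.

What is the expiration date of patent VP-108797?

February 12, 2045

Base term: filing date + 24 years → 27 April 2038.
Marketing Approval Extension: 2217 days claimed exceeds the 1608-day cap, so +1608 days → 21 September 2042.
Examination Delay Credit: +875 days → 12 February 2045.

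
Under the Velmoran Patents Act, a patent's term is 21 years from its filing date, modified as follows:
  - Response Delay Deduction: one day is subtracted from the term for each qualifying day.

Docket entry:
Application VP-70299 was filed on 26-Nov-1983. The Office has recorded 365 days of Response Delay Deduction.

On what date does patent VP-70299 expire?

2003-11-27

Base term: filing date + 21 years → 26 November 2004.
Response Delay Deduction: −365 days → 27 November 2003.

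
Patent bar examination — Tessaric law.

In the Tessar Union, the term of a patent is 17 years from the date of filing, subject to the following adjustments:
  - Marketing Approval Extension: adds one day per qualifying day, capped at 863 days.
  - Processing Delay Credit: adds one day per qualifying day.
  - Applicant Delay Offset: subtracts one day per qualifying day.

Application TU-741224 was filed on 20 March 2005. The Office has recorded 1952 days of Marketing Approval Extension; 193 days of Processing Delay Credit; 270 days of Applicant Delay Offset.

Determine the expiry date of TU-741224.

Base term: filing date + 17 years → 20 March 2022.
Marketing Approval Extension: 1952 days claimed exceeds the 863-day cap, so +863 days → 30 July 2024.
Processing Delay Credit: +193 days → 8 February 2025.
Applicant Delay Offset: −270 days → 14 May 2024.

2024-05-14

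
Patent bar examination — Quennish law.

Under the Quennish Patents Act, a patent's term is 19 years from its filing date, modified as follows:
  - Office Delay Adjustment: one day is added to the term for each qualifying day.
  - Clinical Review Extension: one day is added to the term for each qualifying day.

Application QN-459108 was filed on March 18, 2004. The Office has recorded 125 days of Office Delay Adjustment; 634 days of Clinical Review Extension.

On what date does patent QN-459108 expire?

Base term: filing date + 19 years → 18 March 2023.
Office Delay Adjustment: +125 days → 21 July 2023.
Clinical Review Extension: +634 days → 15 April 2025.

2025-04-15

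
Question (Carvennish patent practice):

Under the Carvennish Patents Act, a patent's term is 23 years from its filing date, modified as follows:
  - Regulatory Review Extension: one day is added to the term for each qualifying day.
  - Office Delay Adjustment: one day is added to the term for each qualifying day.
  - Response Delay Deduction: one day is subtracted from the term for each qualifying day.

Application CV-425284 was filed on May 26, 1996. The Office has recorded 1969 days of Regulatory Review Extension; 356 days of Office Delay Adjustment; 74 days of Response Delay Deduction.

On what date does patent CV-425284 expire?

Base term: filing date + 23 years → 26 May 2019.
Regulatory Review Extension: +1969 days → 15 October 2024.
Office Delay Adjustment: +356 days → 6 October 2025.
Response Delay Deduction: −74 days → 24 July 2025.

July 24, 2025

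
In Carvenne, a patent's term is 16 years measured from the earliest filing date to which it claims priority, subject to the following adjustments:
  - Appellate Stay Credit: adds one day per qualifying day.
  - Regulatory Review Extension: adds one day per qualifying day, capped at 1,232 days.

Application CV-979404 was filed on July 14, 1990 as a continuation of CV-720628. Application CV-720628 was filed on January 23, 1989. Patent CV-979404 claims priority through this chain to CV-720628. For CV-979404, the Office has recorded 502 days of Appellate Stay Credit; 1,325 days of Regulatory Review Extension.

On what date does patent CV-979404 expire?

2009-10-23

Earliest priority filing: 23 January 1989.
Base term: 23 January 1989 + 16 years → 23 January 2005.
Appellate Stay Credit: +502 days → 9 June 2006.
Regulatory Review Extension: 1325 days claimed exceeds the 1232-day cap, so +1232 days → 23 October 2009.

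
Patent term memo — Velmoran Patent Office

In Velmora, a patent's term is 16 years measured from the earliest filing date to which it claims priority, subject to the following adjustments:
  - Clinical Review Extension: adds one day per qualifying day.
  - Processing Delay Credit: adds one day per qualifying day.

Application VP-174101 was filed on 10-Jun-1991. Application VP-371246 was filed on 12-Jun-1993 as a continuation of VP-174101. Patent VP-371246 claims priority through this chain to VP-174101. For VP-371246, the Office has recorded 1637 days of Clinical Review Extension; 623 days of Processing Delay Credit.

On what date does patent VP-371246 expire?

Earliest priority filing: 10 June 1991.
Base term: 10 June 1991 + 16 years → 10 June 2007.
Clinical Review Extension: +1637 days → 3 December 2011.
Processing Delay Credit: +623 days → 17 August 2013.

2013-08-17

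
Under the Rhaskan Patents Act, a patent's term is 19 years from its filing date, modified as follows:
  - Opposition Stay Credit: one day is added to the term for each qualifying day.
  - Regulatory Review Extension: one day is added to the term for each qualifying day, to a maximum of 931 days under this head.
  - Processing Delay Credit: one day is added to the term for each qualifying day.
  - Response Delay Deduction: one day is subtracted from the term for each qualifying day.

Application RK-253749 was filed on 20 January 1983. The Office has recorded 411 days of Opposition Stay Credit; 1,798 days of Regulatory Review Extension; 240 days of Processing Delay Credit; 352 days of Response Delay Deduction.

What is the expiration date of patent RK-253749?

June 3, 2005

Base term: filing date + 19 years → 20 January 2002.
Opposition Stay Credit: +411 days → 7 March 2003.
Regulatory Review Extension: 1798 days claimed exceeds the 931-day cap, so +931 days → 23 September 2005.
Processing Delay Credit: +240 days → 21 May 2006.
Response Delay Deduction: −352 days → 3 June 2005.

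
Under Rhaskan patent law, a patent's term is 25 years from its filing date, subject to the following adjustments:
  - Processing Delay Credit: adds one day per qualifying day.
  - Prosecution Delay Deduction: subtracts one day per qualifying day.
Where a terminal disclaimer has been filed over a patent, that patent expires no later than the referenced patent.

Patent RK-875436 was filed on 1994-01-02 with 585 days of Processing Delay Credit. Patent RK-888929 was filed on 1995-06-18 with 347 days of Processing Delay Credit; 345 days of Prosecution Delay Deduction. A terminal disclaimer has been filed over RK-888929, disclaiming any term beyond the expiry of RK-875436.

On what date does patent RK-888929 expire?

2020-06-20

Natural term of RK-888929:
  Base: filing + 25 years → 18 June 2020.
  Processing Delay Credit: +347 days → 31 May 2021.
  Prosecution Delay Deduction: −345 days → 20 June 2020.
Expiry of referenced patent RK-875436:
  Base: filing + 25 years → 2 January 2019.
  Processing Delay Credit: +585 days → 9 August 2020.
Terminal disclaimer: RK-888929 expires on the earlier of 20 June 2020 and 9 August 2020.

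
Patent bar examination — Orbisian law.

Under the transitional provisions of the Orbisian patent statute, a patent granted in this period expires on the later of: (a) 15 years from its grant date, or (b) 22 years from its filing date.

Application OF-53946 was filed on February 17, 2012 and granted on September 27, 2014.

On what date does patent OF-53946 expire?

2034-02-17

(a) grant + 15 years → 27 September 2029.
(b) filing + 22 years → 17 February 2034.
Later of the two: 17 February 2034.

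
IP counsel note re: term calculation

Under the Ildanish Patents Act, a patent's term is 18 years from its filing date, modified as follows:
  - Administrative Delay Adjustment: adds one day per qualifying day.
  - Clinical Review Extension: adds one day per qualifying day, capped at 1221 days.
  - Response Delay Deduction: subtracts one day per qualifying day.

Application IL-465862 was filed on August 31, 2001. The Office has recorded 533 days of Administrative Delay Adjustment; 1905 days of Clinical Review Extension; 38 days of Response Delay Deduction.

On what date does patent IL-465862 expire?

May 12, 2024

Base term: filing date + 18 years → 31 August 2019.
Administrative Delay Adjustment: +533 days → 14 February 2021.
Clinical Review Extension: 1905 days claimed exceeds the 1221-day cap, so +1221 days → 19 June 2024.
Response Delay Deduction: −38 days → 12 May 2024.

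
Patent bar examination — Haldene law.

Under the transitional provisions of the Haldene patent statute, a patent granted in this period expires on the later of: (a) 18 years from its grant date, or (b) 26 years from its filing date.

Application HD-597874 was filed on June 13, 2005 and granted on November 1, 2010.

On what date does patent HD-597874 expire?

(a) grant + 18 years → 1 November 2028.
(b) filing + 26 years → 13 June 2031.
Later of the two: 13 June 2031.

2031-06-13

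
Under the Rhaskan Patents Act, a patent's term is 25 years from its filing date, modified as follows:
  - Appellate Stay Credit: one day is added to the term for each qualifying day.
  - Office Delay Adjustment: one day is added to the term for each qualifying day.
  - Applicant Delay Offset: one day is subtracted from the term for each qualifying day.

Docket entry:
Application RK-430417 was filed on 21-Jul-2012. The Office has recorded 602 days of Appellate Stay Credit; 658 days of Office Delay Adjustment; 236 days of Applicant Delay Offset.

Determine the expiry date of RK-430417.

Base term: filing date + 25 years → 21 July 2037.
Appellate Stay Credit: +602 days → 15 March 2039.
Office Delay Adjustment: +658 days → 1 January 2041.
Applicant Delay Offset: −236 days → 10 May 2040.

2040-05-10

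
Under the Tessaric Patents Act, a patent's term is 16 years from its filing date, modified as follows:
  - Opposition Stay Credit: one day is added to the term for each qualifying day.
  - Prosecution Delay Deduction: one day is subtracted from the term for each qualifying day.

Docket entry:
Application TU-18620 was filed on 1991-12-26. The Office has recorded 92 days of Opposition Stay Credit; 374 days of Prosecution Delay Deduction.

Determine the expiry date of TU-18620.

2007-03-19

Base term: filing date + 16 years → 26 December 2007.
Opposition Stay Credit: +92 days → 27 March 2008.
Prosecution Delay Deduction: −374 days → 19 March 2007.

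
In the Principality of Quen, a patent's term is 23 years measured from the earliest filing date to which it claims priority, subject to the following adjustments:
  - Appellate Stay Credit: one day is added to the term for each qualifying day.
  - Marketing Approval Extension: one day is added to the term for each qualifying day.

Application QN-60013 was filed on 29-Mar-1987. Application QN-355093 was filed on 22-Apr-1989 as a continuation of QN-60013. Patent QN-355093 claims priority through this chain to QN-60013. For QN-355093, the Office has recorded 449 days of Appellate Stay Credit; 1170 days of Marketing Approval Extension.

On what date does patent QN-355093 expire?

Earliest priority filing: 29 March 1987.
Base term: 29 March 1987 + 23 years → 29 March 2010.
Appellate Stay Credit: +449 days → 21 June 2011.
Marketing Approval Extension: +1170 days → 3 September 2014.

2014-09-03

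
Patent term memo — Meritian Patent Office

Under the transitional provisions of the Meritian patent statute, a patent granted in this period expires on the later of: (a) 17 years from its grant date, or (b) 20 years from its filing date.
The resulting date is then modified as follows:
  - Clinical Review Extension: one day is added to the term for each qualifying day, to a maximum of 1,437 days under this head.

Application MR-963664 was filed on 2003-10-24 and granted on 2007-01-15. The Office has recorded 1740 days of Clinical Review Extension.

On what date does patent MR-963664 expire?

December 22, 2027

(a) grant + 17 years → 15 January 2024.
(b) filing + 20 years → 24 October 2023.
Later of the two: 15 January 2024.
Clinical Review Extension: 1740 days claimed exceeds the 1437-day cap, so +1437 days → 22 December 2027.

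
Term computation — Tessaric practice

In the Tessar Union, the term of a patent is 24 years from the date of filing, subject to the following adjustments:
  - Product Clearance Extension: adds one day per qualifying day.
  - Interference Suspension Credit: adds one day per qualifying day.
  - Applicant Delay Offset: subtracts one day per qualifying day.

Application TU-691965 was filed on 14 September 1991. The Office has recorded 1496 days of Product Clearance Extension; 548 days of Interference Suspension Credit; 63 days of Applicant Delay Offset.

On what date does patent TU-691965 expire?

2021-02-15

Base term: filing date + 24 years → 14 September 2015.
Product Clearance Extension: +1496 days → 19 October 2019.
Interference Suspension Credit: +548 days → 19 April 2021.
Applicant Delay Offset: −63 days → 15 February 2021.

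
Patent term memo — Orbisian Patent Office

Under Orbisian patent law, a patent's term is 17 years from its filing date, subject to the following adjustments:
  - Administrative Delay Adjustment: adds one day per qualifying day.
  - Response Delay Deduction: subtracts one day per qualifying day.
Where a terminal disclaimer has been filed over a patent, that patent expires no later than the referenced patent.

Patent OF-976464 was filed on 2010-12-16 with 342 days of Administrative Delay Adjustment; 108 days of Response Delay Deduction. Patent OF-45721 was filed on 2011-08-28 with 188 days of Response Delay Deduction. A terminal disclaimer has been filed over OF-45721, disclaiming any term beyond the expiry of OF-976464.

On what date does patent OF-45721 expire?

2028-02-22

Natural term of OF-45721:
  Base: filing + 17 years → 28 August 2028.
  Response Delay Deduction: −188 days → 22 February 2028.
Expiry of referenced patent OF-976464:
  Base: filing + 17 years → 16 December 2027.
  Administrative Delay Adjustment: +342 days → 22 November 2028.
  Response Delay Deduction: −108 days → 6 August 2028.
Terminal disclaimer: OF-45721 expires on the earlier of 22 February 2028 and 6 August 2028.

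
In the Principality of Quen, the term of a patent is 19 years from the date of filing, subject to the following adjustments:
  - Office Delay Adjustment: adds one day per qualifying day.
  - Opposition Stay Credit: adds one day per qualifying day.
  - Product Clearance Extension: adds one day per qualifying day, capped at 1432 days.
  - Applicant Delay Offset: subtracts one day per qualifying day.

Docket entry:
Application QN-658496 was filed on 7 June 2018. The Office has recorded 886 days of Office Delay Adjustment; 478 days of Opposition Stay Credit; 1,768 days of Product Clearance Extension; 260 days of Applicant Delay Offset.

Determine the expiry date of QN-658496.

Base term: filing date + 19 years → 7 June 2037.
Office Delay Adjustment: +886 days → 10 November 2039.
Opposition Stay Credit: +478 days → 2 March 2041.
Product Clearance Extension: 1768 days claimed exceeds the 1432-day cap, so +1432 days → 1 February 2045.
Applicant Delay Offset: −260 days → 17 May 2044.

2044-05-17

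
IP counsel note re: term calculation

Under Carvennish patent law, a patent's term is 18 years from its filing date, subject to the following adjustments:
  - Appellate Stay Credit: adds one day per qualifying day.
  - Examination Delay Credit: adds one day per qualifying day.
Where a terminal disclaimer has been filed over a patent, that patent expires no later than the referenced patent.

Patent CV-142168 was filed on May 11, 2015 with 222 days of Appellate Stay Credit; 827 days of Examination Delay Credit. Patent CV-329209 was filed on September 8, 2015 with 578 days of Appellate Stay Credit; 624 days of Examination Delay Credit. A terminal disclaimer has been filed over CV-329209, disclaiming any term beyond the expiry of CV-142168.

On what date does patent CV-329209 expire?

Natural term of CV-329209:
  Base: filing + 18 years → 8 September 2033.
  Appellate Stay Credit: +578 days → 9 April 2035.
  Examination Delay Credit: +624 days → 23 December 2036.
Expiry of referenced patent CV-142168:
  Base: filing + 18 years → 11 May 2033.
  Appellate Stay Credit: +222 days → 19 December 2033.
  Examination Delay Credit: +827 days → 25 March 2036.
Terminal disclaimer: CV-329209 expires on the earlier of 23 December 2036 and 25 March 2036.

2036-03-25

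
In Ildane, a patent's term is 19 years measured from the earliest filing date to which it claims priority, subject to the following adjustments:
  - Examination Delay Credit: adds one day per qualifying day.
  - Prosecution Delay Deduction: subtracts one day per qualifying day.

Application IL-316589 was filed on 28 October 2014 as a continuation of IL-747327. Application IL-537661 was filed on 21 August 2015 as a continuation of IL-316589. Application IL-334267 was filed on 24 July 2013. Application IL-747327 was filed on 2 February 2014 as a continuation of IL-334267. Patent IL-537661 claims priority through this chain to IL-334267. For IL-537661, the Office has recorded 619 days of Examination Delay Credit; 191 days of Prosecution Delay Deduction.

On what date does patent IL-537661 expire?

2033-09-25

Earliest priority filing: 24 July 2013.
Base term: 24 July 2013 + 19 years → 24 July 2032.
Examination Delay Credit: +619 days → 4 April 2034.
Prosecution Delay Deduction: −191 days → 25 September 2033.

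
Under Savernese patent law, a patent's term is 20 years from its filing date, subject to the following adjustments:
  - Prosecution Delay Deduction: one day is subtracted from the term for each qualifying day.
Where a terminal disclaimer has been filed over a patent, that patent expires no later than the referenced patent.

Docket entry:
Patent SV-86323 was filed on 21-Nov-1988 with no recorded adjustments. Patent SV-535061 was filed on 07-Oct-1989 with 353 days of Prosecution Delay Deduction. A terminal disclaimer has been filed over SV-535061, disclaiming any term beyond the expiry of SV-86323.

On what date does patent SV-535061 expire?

Natural term of SV-535061:
  Base: filing + 20 years → 7 October 2009.
  Prosecution Delay Deduction: −353 days → 19 October 2008.
Expiry of referenced patent SV-86323:
  Base: filing + 20 years → 21 November 2008.
Terminal disclaimer: SV-535061 expires on the earlier of 19 October 2008 and 21 November 2008.

October 19, 2008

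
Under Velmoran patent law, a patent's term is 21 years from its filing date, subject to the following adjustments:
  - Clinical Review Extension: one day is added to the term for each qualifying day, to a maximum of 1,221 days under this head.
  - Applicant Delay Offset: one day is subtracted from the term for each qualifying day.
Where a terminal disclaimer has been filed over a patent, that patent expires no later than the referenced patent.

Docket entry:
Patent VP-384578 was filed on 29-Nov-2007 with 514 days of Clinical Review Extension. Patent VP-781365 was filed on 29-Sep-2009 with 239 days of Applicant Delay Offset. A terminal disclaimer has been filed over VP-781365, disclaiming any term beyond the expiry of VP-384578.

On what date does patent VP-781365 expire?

Natural term of VP-781365:
  Base: filing + 21 years → 29 September 2030.
  Applicant Delay Offset: −239 days → 2 February 2030.
Expiry of referenced patent VP-384578:
  Base: filing + 21 years → 29 November 2028.
  Clinical Review Extension: 514 days (within the 1221-day cap) → +514 days → 27 April 2030.
Terminal disclaimer: VP-781365 expires on the earlier of 2 February 2030 and 27 April 2030.

February 2, 2030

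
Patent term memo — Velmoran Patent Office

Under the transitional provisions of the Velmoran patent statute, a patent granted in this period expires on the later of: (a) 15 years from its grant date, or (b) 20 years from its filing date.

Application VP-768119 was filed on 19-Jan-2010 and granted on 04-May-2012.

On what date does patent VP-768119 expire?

January 19, 2030

(a) grant + 15 years → 4 May 2027.
(b) filing + 20 years → 19 January 2030.
Later of the two: 19 January 2030.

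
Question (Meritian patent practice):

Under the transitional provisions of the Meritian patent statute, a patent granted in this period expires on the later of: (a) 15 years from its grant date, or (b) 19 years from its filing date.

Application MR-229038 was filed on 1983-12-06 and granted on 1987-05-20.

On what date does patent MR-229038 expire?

(a) grant + 15 years → 20 May 2002.
(b) filing + 19 years → 6 December 2002.
Later of the two: 6 December 2002.

2002-12-06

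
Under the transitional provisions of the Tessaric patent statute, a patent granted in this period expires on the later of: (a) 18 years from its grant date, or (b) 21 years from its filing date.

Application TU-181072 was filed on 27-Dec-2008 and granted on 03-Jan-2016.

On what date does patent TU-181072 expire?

(a) grant + 18 years → 3 January 2034.
(b) filing + 21 years → 27 December 2029.
Later of the two: 3 January 2034.

January 3, 2034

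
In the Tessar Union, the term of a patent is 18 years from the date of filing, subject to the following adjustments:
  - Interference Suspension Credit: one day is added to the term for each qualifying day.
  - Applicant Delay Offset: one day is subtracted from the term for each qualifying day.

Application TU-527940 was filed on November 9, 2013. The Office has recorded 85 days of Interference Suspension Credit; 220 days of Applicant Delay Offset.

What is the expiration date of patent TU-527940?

Base term: filing date + 18 years → 9 November 2031.
Interference Suspension Credit: +85 days → 2 February 2032.
Applicant Delay Offset: −220 days → 27 June 2031.

June 27, 2031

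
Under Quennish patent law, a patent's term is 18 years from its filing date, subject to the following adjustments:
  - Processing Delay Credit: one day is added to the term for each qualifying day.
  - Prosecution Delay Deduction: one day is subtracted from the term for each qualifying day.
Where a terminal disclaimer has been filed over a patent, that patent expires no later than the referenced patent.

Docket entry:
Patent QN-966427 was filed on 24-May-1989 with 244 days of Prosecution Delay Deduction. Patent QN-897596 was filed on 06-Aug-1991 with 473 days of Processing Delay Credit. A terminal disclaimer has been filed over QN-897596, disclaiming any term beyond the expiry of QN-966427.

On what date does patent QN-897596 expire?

Natural term of QN-897596:
  Base: filing + 18 years → 6 August 2009.
  Processing Delay Credit: +473 days → 22 November 2010.
Expiry of referenced patent QN-966427:
  Base: filing + 18 years → 24 May 2007.
  Prosecution Delay Deduction: −244 days → 22 September 2006.
Terminal disclaimer: QN-897596 expires on the earlier of 22 November 2010 and 22 September 2006.

September 22, 2006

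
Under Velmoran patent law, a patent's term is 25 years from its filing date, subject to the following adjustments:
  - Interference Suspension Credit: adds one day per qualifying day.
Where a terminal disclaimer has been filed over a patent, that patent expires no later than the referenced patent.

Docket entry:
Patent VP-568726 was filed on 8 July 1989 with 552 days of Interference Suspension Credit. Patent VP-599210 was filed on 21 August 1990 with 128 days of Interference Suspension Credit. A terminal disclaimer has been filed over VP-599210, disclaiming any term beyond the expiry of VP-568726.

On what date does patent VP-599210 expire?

December 27, 2015

Natural term of VP-599210:
  Base: filing + 25 years → 21 August 2015.
  Interference Suspension Credit: +128 days → 27 December 2015.
Expiry of referenced patent VP-568726:
  Base: filing + 25 years → 8 July 2014.
  Interference Suspension Credit: +552 days → 11 January 2016.
Terminal disclaimer: VP-599210 expires on the earlier of 27 December 2015 and 11 January 2016.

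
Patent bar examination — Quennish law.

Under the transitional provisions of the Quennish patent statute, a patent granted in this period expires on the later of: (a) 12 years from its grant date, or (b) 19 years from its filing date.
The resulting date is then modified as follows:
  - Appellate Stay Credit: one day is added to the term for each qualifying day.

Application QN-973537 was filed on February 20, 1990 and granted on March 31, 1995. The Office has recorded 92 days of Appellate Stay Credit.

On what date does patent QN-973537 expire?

(a) grant + 12 years → 31 March 2007.
(b) filing + 19 years → 20 February 2009.
Later of the two: 20 February 2009.
Appellate Stay Credit: +92 days → 23 May 2009.

2009-05-23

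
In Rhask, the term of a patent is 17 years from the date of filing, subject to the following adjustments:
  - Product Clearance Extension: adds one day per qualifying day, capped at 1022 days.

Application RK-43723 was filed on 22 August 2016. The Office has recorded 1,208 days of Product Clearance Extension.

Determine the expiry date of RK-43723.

June 9, 2036

Base term: filing date + 17 years → 22 August 2033.
Product Clearance Extension: 1208 days claimed exceeds the 1022-day cap, so +1022 days → 9 June 2036.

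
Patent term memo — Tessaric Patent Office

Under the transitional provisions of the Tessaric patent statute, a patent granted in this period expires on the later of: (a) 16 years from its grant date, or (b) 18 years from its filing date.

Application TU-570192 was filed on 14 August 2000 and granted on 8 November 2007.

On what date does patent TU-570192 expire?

2023-11-08

(a) grant + 16 years → 8 November 2023.
(b) filing + 18 years → 14 August 2018.
Later of the two: 8 November 2023.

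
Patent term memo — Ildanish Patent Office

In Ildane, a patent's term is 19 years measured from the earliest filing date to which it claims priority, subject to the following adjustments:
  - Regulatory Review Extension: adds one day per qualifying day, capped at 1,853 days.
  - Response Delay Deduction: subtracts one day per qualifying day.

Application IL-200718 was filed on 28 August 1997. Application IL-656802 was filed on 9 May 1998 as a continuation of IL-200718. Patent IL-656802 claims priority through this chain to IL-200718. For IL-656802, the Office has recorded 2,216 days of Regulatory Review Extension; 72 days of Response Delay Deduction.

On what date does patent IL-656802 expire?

Earliest priority filing: 28 August 1997.
Base term: 28 August 1997 + 19 years → 28 August 2016.
Regulatory Review Extension: 2216 days claimed exceeds the 1853-day cap, so +1853 days → 24 September 2021.
Response Delay Deduction: −72 days → 14 July 2021.

July 14, 2021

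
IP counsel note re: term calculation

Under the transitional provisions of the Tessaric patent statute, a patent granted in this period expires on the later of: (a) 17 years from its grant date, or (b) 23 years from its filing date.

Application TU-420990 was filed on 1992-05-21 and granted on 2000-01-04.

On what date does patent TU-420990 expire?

January 4, 2017

(a) grant + 17 years → 4 January 2017.
(b) filing + 23 years → 21 May 2015.
Later of the two: 4 January 2017.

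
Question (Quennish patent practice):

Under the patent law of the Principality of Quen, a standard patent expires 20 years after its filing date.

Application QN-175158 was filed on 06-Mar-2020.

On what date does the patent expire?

2040-03-06

Filing date + 20 years → 6 March 2040.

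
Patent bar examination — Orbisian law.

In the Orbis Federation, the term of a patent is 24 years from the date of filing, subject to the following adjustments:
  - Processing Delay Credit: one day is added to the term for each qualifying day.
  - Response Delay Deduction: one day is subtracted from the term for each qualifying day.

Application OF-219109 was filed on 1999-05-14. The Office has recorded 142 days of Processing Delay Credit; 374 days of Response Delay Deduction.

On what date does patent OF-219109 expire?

Base term: filing date + 24 years → 14 May 2023.
Processing Delay Credit: +142 days → 3 October 2023.
Response Delay Deduction: −374 days → 24 September 2022.

2022-09-24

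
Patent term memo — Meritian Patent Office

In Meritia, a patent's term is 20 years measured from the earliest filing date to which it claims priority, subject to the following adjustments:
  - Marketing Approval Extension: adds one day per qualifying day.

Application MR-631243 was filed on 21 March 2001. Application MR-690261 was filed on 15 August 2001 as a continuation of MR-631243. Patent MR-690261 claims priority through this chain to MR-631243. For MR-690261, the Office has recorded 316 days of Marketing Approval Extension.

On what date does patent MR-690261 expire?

Earliest priority filing: 21 March 2001.
Base term: 21 March 2001 + 20 years → 21 March 2021.
Marketing Approval Extension: +316 days → 31 January 2022.

January 31, 2022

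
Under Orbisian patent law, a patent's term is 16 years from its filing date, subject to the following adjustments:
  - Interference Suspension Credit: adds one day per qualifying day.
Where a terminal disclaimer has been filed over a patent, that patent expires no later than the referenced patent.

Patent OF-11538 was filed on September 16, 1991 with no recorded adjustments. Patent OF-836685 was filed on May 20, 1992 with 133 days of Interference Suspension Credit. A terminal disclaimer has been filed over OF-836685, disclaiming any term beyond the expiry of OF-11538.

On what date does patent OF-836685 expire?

September 16, 2007

Natural term of OF-836685:
  Base: filing + 16 years → 20 May 2008.
  Interference Suspension Credit: +133 days → 30 September 2008.
Expiry of referenced patent OF-11538:
  Base: filing + 16 years → 16 September 2007.
Terminal disclaimer: OF-836685 expires on the earlier of 30 September 2008 and 16 September 2007.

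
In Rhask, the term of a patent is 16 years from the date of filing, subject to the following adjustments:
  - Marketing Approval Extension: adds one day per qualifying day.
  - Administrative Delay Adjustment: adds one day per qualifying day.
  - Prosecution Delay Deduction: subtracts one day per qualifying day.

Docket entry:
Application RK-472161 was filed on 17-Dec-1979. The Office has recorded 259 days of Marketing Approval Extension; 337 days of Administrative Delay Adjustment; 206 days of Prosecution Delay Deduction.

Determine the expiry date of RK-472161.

1997-01-10

Base term: filing date + 16 years → 17 December 1995.
Marketing Approval Extension: +259 days → 1 September 1996.
Administrative Delay Adjustment: +337 days → 4 August 1997.
Prosecution Delay Deduction: −206 days → 10 January 1997.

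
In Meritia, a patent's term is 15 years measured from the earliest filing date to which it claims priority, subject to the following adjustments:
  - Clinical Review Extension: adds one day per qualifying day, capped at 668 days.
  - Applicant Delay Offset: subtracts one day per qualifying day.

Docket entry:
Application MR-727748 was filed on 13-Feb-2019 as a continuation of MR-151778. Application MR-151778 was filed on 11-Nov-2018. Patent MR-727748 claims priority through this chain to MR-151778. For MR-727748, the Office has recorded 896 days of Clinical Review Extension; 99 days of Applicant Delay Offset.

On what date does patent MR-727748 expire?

June 3, 2035

Earliest priority filing: 11 November 2018.
Base term: 11 November 2018 + 15 years → 11 November 2033.
Clinical Review Extension: 896 days claimed exceeds the 668-day cap, so +668 days → 10 September 2035.
Applicant Delay Offset: −99 days → 3 June 2035.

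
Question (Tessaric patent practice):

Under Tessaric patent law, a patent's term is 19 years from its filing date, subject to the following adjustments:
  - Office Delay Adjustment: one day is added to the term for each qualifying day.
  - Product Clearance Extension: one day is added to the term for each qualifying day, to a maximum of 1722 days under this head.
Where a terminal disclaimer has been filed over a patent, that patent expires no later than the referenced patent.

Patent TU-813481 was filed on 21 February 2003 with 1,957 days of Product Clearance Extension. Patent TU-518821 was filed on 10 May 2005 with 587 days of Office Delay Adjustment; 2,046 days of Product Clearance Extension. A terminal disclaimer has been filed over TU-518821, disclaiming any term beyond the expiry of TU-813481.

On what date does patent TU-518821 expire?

Natural term of TU-518821:
  Base: filing + 19 years → 10 May 2024.
  Office Delay Adjustment: +587 days → 18 December 2025.
  Product Clearance Extension: 2046 days claimed exceeds the 1722-day cap, so +1722 days → 5 September 2030.
Expiry of referenced patent TU-813481:
  Base: filing + 19 years → 21 February 2022.
  Product Clearance Extension: 1957 days claimed exceeds the 1722-day cap, so +1722 days → 9 November 2026.
Terminal disclaimer: TU-518821 expires on the earlier of 5 September 2030 and 9 November 2026.

November 9, 2026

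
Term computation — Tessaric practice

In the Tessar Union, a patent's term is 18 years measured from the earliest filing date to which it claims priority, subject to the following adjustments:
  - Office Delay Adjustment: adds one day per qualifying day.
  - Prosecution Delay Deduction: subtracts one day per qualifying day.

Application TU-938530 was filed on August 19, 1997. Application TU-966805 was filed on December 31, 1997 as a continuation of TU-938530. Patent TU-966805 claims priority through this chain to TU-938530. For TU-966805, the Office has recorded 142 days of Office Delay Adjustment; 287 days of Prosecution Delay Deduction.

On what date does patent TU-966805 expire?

2015-03-27

Earliest priority filing: 19 August 1997.
Base term: 19 August 1997 + 18 years → 19 August 2015.
Office Delay Adjustment: +142 days → 8 January 2016.
Prosecution Delay Deduction: −287 days → 27 March 2015.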